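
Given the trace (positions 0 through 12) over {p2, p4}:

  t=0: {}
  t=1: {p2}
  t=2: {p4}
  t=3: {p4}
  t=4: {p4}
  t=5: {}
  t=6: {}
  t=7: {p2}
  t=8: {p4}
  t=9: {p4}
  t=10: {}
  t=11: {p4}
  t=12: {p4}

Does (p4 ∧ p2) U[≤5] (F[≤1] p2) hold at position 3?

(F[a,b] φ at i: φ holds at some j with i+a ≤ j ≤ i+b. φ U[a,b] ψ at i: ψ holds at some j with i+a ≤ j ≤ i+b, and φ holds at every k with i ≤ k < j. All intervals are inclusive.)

Need some j in [3,8] with F[≤1] p2, and (p4 ∧ p2) at every k in [3,j-1].
  j=3: F[≤1] p2 — fails (none in [3,4]).
  j=4: F[≤1] p2 — fails (none in [4,5]).
  j=5: F[≤1] p2 — fails (none in [5,6]).
  j=6: F[≤1] p2 holds, but (p4 ∧ p2) fails at k=3 → not this j.
  j=7: F[≤1] p2 holds, but (p4 ∧ p2) fails at k=3 → not this j.
  j=8: F[≤1] p2 — fails (none in [8,9]).
No j in the window works → until fails.

False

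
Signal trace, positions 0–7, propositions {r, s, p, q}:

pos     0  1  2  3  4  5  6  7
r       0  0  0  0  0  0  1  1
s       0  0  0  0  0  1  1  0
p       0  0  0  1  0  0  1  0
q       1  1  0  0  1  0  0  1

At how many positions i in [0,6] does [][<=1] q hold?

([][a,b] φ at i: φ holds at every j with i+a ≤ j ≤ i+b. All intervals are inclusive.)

Evaluate at each i in [0,6]:
  i=0: ✓ (all of [0,1])
  i=1: ✗ (fails at j=2)
  i=2: ✗ (fails at j=2)
  i=3: ✗ (fails at j=3)
  i=4: ✗ (fails at j=5)
  i=5: ✗ (fails at j=5)
  i=6: ✗ (fails at j=6)
Positions where it holds: {0} → 1.

1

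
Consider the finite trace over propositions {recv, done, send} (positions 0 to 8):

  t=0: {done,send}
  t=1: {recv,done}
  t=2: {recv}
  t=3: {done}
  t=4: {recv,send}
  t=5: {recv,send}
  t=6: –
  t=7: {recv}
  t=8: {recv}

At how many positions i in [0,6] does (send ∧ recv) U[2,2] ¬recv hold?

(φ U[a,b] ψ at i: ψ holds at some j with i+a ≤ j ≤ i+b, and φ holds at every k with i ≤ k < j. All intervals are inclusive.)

Evaluate at each i in [0,6]:
  i=0: ✗ (no rhs in [2,2])
  i=1: ✗ (lhs fails at k=1 before rhs at j=3)
  i=2: ✗ (no rhs in [4,4])
  i=3: ✗ (no rhs in [5,5])
  i=4: ✓ (rhs at j=6; lhs holds on [4,5])
  i=5: ✗ (no rhs in [7,7])
  i=6: ✗ (no rhs in [8,8])
Positions where it holds: {4} → 1.

1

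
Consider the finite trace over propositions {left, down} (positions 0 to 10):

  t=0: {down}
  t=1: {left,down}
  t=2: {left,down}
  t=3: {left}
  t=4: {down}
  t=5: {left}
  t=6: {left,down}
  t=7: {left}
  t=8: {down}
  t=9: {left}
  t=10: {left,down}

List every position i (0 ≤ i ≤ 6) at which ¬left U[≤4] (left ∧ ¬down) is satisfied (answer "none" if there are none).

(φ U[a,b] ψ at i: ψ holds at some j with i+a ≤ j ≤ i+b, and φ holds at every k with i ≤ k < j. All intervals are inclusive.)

3, 4, 5

Evaluate at each i in [0,6]:
  i=0: ✗ (lhs fails at k=1 before rhs at j=3)
  i=1: ✗ (lhs fails at k=1 before rhs at j=3)
  i=2: ✗ (lhs fails at k=2 before rhs at j=3)
  i=3: ✓ (rhs at j=3)
  i=4: ✓ (rhs at j=5; lhs holds on [4,4])
  i=5: ✓ (rhs at j=5)
  i=6: ✗ (lhs fails at k=6 before rhs at j=7)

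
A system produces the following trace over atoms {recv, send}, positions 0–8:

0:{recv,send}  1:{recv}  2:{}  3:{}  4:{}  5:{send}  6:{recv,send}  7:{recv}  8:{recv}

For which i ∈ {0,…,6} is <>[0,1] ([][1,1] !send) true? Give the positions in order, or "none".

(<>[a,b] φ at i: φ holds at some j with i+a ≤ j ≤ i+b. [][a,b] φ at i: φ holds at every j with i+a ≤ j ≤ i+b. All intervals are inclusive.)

0, 1, 2, 3, 5, 6

Evaluate at each i in [0,6]:
  i=0: ✓ (witness j=0)
  i=1: ✓ (witness j=1)
  i=2: ✓ (witness j=2)
  i=3: ✓ (witness j=3)
  i=4: ✗ (none in [4,5])
  i=5: ✓ (witness j=6)
  i=6: ✓ (witness j=6)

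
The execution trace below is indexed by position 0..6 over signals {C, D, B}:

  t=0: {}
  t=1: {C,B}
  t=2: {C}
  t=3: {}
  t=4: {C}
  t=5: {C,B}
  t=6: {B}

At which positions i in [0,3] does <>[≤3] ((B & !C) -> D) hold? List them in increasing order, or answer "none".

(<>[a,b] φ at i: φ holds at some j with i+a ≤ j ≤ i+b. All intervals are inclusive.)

Evaluate at each i in [0,3]:
  i=0: ✓ (witness j=0)
  i=1: ✓ (witness j=1)
  i=2: ✓ (witness j=2)
  i=3: ✓ (witness j=3)

0, 1, 2, 3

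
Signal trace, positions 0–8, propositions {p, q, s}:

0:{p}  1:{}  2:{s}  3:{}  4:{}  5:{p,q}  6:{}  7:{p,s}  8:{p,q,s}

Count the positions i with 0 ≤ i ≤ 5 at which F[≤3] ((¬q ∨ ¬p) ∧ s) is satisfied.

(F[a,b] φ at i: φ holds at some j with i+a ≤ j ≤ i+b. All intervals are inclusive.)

5

Evaluate at each i in [0,5]:
  i=0: ✓ (witness j=2)
  i=1: ✓ (witness j=2)
  i=2: ✓ (witness j=2)
  i=3: ✗ (none in [3,6])
  i=4: ✓ (witness j=7)
  i=5: ✓ (witness j=7)
Positions where it holds: {0, 1, 2, 4, 5} → 5.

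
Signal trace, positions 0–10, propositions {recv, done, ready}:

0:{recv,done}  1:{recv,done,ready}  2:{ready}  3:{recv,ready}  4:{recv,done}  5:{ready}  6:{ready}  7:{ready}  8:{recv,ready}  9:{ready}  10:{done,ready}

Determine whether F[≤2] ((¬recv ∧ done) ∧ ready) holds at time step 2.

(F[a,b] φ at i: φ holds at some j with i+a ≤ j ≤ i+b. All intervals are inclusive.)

Check ((¬recv ∧ done) ∧ ready) at each j in [2,4]:
  j=2: false
  j=3: false
  j=4: false
No position in the window satisfies it → formula fails.

No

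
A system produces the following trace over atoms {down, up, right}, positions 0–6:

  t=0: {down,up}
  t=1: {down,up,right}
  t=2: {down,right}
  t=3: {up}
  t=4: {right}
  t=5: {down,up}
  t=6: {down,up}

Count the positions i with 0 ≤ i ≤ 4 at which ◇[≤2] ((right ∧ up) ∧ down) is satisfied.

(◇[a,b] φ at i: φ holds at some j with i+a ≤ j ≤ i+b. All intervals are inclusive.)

2

Evaluate at each i in [0,4]:
  i=0: ✓ (witness j=1)
  i=1: ✓ (witness j=1)
  i=2: ✗ (none in [2,4])
  i=3: ✗ (none in [3,5])
  i=4: ✗ (none in [4,6])
Positions where it holds: {0, 1} → 2.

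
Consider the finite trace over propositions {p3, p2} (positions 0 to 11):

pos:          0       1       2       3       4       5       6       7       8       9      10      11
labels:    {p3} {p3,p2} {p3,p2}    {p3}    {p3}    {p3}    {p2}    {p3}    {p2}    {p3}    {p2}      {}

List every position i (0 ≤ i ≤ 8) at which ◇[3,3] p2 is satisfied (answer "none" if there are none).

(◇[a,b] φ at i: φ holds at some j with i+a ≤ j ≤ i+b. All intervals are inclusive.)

3, 5, 7

Evaluate at each i in [0,8]:
  i=0: ✗ (none in [3,3])
  i=1: ✗ (none in [4,4])
  i=2: ✗ (none in [5,5])
  i=3: ✓ (witness j=6)
  i=4: ✗ (none in [7,7])
  i=5: ✓ (witness j=8)
  i=6: ✗ (none in [9,9])
  i=7: ✓ (witness j=10)
  i=8: ✗ (none in [11,11])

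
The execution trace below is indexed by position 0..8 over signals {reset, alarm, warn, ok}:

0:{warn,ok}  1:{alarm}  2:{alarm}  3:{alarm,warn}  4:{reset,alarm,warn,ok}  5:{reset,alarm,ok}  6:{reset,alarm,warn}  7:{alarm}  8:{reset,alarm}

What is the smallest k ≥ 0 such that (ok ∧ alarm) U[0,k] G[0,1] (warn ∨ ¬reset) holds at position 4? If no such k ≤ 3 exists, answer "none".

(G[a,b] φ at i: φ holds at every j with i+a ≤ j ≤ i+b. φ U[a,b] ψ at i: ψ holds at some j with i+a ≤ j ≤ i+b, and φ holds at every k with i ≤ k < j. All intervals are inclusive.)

Need earliest j ≥ 4 with G[0,1] (warn ∨ ¬reset), and (ok ∧ alarm) at every k in [4,j-1].
  j=4: rhs fails.
  j=5: rhs fails.
  j=6: rhs holds; lhs holds on [4,5]. k = 2.

2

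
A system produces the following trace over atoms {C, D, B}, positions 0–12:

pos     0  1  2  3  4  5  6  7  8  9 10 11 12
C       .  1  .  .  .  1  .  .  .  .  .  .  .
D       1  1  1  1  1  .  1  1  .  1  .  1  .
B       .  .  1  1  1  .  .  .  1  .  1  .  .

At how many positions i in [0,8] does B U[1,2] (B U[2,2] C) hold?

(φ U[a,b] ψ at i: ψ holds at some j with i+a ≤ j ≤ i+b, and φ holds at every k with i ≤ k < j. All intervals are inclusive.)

1

Evaluate at each i in [0,8]:
  i=0: ✗ (no rhs in [1,2])
  i=1: ✗ (lhs fails at k=1 before rhs at j=3)
  i=2: ✓ (rhs at j=3; lhs holds on [2,2])
  i=3: ✗ (no rhs in [4,5])
  i=4: ✗ (no rhs in [5,6])
  i=5: ✗ (no rhs in [6,7])
  i=6: ✗ (no rhs in [7,8])
  i=7: ✗ (no rhs in [8,9])
  i=8: ✗ (no rhs in [9,10])
Positions where it holds: {2} → 1.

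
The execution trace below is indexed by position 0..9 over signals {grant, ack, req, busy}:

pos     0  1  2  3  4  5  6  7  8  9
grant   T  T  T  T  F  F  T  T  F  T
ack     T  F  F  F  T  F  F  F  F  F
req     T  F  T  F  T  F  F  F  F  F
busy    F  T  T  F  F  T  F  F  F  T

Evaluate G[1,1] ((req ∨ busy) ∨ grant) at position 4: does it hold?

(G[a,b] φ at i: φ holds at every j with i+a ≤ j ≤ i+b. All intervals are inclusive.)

Holds

Check ((req ∨ busy) ∨ grant) at every j in [5,5]:
  j=5: true
All positions satisfy it → formula holds.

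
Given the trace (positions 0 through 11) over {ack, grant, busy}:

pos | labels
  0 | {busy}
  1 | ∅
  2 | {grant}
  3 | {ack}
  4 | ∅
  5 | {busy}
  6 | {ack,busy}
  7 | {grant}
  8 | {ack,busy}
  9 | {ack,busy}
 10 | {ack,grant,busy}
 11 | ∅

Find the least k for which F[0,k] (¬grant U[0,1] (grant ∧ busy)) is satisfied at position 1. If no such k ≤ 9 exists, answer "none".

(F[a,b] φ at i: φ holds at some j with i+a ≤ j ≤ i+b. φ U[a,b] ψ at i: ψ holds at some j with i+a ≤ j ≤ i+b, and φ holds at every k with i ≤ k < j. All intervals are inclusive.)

Scan j = 1,2,… for (¬grant U[0,1] (grant ∧ busy)):
  j=1: fails
  j=2: fails
  j=3: fails
  j=4: fails
  j=5: fails
  j=6: fails
  j=7: fails
  j=8: fails
  j=9: holds
First hit at j=9, so smallest k = 9-1 = 8.

8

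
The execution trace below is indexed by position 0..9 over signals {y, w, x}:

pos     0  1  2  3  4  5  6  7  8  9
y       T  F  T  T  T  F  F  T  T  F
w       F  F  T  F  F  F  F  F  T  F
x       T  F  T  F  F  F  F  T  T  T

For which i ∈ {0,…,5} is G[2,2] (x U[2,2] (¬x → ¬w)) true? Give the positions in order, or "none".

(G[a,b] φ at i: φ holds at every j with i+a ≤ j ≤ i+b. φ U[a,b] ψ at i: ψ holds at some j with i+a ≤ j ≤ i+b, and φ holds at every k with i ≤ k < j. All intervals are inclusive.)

5

Evaluate at each i in [0,5]:
  i=0: ✗ (fails at j=2)
  i=1: ✗ (fails at j=3)
  i=2: ✗ (fails at j=4)
  i=3: ✗ (fails at j=5)
  i=4: ✗ (fails at j=6)
  i=5: ✓ (all of [7,7])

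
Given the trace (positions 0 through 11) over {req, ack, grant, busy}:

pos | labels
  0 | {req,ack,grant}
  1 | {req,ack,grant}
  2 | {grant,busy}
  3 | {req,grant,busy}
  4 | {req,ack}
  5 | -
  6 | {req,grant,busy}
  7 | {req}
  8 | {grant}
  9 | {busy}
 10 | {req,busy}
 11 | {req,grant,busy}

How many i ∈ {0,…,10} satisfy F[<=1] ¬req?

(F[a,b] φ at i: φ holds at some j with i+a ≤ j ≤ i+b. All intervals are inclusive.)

Evaluate at each i in [0,10]:
  i=0: ✗ (none in [0,1])
  i=1: ✓ (witness j=2)
  i=2: ✓ (witness j=2)
  i=3: ✗ (none in [3,4])
  i=4: ✓ (witness j=5)
  i=5: ✓ (witness j=5)
  i=6: ✗ (none in [6,7])
  i=7: ✓ (witness j=8)
  i=8: ✓ (witness j=8)
  i=9: ✓ (witness j=9)
  i=10: ✗ (none in [10,11])
Positions where it holds: {1, 2, 4, 5, 7, 8, 9} → 7.

7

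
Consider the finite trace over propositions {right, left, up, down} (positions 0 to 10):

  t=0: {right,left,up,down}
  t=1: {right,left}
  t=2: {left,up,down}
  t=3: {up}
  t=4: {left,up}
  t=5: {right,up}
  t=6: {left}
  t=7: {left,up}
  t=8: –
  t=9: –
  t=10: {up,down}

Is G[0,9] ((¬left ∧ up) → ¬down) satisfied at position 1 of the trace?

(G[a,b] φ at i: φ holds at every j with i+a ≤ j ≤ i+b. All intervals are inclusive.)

Does not hold

Check ((¬left ∧ up) → ¬down) at every j in [1,10]:
  j=1: antecedent false → ✓
  j=2: antecedent false → ✓
  j=3: antecedent true; consequent true → ✓
  j=4: antecedent false → ✓
  j=5: antecedent true; consequent true → ✓
  j=6: antecedent false → ✓
  j=7: antecedent false → ✓
  j=8: antecedent false → ✓
  j=9: antecedent false → ✓
  j=10: antecedent true; consequent false → ✗
Fails at j=10 → formula fails.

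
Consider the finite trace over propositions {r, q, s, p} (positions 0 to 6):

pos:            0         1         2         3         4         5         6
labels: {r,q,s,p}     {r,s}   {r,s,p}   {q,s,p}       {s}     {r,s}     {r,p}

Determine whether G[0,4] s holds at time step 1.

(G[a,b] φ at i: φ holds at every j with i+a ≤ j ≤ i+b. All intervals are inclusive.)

True

Check s at every j in [1,5]:
  j=1: true
  j=2: true
  j=3: true
  j=4: true
  j=5: true
All positions satisfy it → formula holds.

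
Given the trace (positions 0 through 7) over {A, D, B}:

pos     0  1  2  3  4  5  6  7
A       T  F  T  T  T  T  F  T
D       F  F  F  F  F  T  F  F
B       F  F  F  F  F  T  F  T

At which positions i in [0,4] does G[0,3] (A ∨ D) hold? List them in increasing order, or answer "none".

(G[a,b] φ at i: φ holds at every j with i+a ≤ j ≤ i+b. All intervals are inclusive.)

Evaluate at each i in [0,4]:
  i=0: ✗ (fails at j=1)
  i=1: ✗ (fails at j=1)
  i=2: ✓ (all of [2,5])
  i=3: ✗ (fails at j=6)
  i=4: ✗ (fails at j=6)

2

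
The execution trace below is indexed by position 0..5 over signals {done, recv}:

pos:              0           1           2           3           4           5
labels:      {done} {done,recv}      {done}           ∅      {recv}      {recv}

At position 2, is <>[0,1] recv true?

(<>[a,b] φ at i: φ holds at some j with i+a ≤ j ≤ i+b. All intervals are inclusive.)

Check recv at each j in [2,3]:
  j=2: false
  j=3: false
No position in the window satisfies it → formula fails.

False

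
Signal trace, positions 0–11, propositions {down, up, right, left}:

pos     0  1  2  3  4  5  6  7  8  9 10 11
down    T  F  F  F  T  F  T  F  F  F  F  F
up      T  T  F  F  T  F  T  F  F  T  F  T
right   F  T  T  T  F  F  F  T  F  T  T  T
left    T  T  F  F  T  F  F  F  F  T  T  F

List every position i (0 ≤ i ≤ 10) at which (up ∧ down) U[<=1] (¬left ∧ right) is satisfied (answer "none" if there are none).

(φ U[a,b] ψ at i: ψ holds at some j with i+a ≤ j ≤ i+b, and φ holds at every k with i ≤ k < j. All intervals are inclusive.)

2, 3, 6, 7

Evaluate at each i in [0,10]:
  i=0: ✗ (no rhs in [0,1])
  i=1: ✗ (lhs fails at k=1 before rhs at j=2)
  i=2: ✓ (rhs at j=2)
  i=3: ✓ (rhs at j=3)
  i=4: ✗ (no rhs in [4,5])
  i=5: ✗ (no rhs in [5,6])
  i=6: ✓ (rhs at j=7; lhs holds on [6,6])
  i=7: ✓ (rhs at j=7)
  i=8: ✗ (no rhs in [8,9])
  i=9: ✗ (no rhs in [9,10])
  i=10: ✗ (lhs fails at k=10 before rhs at j=11)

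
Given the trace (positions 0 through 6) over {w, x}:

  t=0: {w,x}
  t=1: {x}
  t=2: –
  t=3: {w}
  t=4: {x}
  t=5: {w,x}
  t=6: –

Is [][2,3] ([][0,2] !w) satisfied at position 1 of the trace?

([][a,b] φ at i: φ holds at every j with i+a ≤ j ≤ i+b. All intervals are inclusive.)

False

Check [][0,2] !w at every j in [3,4]:
  j=3: fails at 3
  j=4: fails at 5
Fails at j=3 → formula fails.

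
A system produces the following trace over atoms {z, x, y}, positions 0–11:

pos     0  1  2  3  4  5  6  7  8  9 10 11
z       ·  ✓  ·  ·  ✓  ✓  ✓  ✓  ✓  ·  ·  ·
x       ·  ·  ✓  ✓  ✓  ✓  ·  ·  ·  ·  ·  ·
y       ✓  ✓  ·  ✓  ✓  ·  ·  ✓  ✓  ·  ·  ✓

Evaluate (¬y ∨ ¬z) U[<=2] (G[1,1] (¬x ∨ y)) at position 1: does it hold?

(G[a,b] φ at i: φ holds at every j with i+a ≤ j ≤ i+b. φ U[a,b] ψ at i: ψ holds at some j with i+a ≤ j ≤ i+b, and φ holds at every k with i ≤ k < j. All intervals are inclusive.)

False

Need some j in [1,3] with G[1,1] (¬x ∨ y), and (¬y ∨ ¬z) at every k in [1,j-1].
  j=1: G[1,1] (¬x ∨ y) — fails at 2.
  j=2: G[1,1] (¬x ∨ y) holds, but (¬y ∨ ¬z) fails at k=1 → not this j.
  j=3: G[1,1] (¬x ∨ y) holds, but (¬y ∨ ¬z) fails at k=1 → not this j.
No j in the window works → until fails.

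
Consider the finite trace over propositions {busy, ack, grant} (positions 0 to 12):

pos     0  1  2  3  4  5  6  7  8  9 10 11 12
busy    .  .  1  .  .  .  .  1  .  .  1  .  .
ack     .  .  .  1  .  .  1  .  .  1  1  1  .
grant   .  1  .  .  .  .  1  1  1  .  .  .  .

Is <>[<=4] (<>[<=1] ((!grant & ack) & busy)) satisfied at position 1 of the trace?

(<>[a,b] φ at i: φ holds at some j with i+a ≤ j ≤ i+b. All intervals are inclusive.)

Check <>[<=1] ((!grant & ack) & busy) at each j in [1,5]:
  j=1: fails (none in [1,2])
  j=2: fails (none in [2,3])
  j=3: fails (none in [3,4])
  j=4: fails (none in [4,5])
  j=5: fails (none in [5,6])
No position in the window satisfies it → formula fails.

Does not hold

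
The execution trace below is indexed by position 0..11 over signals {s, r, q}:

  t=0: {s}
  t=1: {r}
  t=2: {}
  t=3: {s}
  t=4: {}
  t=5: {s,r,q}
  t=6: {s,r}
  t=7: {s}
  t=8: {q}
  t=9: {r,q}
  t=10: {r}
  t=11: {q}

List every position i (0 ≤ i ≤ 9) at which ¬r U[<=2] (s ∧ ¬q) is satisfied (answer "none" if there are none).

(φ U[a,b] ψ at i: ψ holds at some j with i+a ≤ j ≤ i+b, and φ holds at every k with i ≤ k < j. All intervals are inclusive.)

Evaluate at each i in [0,9]:
  i=0: ✓ (rhs at j=0)
  i=1: ✗ (lhs fails at k=1 before rhs at j=3)
  i=2: ✓ (rhs at j=3; lhs holds on [2,2])
  i=3: ✓ (rhs at j=3)
  i=4: ✗ (lhs fails at k=5 before rhs at j=6)
  i=5: ✗ (lhs fails at k=5 before rhs at j=6)
  i=6: ✓ (rhs at j=6)
  i=7: ✓ (rhs at j=7)
  i=8: ✗ (no rhs in [8,10])
  i=9: ✗ (no rhs in [9,11])

0, 2, 3, 6, 7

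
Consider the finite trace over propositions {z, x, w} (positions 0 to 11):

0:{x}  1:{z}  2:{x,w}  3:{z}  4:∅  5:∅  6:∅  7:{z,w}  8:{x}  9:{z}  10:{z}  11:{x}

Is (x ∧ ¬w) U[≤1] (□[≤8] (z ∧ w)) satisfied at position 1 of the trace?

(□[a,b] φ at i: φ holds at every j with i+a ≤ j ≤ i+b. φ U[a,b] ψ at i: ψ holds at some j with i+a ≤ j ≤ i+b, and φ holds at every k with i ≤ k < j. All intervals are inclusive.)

Need some j in [1,2] with □[≤8] (z ∧ w), and (x ∧ ¬w) at every k in [1,j-1].
  j=1: □[≤8] (z ∧ w) — fails at 1.
  j=2: □[≤8] (z ∧ w) — fails at 2.
No j in the window works → until fails.

No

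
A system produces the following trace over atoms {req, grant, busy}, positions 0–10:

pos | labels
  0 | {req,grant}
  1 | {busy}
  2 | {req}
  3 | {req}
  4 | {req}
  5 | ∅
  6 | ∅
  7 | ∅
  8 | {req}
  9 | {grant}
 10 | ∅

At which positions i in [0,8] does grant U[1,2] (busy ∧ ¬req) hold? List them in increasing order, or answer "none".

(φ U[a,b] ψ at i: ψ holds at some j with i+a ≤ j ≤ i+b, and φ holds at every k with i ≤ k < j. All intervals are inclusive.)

Evaluate at each i in [0,8]:
  i=0: ✓ (rhs at j=1; lhs holds on [0,0])
  i=1: ✗ (no rhs in [2,3])
  i=2: ✗ (no rhs in [3,4])
  i=3: ✗ (no rhs in [4,5])
  i=4: ✗ (no rhs in [5,6])
  i=5: ✗ (no rhs in [6,7])
  i=6: ✗ (no rhs in [7,8])
  i=7: ✗ (no rhs in [8,9])
  i=8: ✗ (no rhs in [9,10])

0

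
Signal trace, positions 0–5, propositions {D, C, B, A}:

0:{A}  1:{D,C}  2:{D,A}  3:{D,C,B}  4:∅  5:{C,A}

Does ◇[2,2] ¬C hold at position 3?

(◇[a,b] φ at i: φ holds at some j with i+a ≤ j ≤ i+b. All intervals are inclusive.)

Check ¬C at each j in [5,5]:
  j=5: false
No position in the window satisfies it → formula fails.

False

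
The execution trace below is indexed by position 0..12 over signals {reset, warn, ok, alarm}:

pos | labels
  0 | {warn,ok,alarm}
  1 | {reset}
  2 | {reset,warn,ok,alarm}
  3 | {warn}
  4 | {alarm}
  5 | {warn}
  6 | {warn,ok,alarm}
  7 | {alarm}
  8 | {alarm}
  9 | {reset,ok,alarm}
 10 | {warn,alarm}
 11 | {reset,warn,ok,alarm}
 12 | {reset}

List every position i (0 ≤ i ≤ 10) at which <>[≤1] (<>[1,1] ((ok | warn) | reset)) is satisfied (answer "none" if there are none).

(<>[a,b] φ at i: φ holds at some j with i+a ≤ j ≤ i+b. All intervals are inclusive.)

0, 1, 2, 3, 4, 5, 7, 8, 9, 10

Evaluate at each i in [0,10]:
  i=0: ✓ (witness j=0)
  i=1: ✓ (witness j=1)
  i=2: ✓ (witness j=2)
  i=3: ✓ (witness j=4)
  i=4: ✓ (witness j=4)
  i=5: ✓ (witness j=5)
  i=6: ✗ (none in [6,7])
  i=7: ✓ (witness j=8)
  i=8: ✓ (witness j=8)
  i=9: ✓ (witness j=9)
  i=10: ✓ (witness j=10)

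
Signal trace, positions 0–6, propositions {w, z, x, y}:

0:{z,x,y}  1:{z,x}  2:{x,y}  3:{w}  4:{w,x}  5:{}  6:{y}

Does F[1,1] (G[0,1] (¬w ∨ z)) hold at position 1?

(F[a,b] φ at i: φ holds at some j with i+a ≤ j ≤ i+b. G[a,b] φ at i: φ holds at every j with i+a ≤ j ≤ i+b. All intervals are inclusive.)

Does not hold

Check G[0,1] (¬w ∨ z) at each j in [2,2]:
  j=2: fails at 3
No position in the window satisfies it → formula fails.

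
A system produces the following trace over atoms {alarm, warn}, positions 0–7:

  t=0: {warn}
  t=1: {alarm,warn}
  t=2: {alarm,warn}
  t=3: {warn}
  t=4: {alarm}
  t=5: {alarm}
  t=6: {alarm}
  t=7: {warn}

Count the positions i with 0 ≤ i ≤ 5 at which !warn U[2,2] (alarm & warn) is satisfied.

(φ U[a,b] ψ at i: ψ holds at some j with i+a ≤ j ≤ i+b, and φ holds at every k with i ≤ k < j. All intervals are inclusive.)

Evaluate at each i in [0,5]:
  i=0: ✗ (lhs fails at k=0 before rhs at j=2)
  i=1: ✗ (no rhs in [3,3])
  i=2: ✗ (no rhs in [4,4])
  i=3: ✗ (no rhs in [5,5])
  i=4: ✗ (no rhs in [6,6])
  i=5: ✗ (no rhs in [7,7])
Positions where it holds: {} → 0.

0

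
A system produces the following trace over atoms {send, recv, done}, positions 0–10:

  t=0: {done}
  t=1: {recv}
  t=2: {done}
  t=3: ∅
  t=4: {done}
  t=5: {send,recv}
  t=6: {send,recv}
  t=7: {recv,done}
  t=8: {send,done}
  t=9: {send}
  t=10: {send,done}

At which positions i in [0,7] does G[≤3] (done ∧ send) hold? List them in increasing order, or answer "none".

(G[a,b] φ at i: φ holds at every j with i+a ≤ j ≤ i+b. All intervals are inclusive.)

Evaluate at each i in [0,7]:
  i=0: ✗ (fails at j=0)
  i=1: ✗ (fails at j=1)
  i=2: ✗ (fails at j=2)
  i=3: ✗ (fails at j=3)
  i=4: ✗ (fails at j=4)
  i=5: ✗ (fails at j=5)
  i=6: ✗ (fails at j=6)
  i=7: ✗ (fails at j=7)

none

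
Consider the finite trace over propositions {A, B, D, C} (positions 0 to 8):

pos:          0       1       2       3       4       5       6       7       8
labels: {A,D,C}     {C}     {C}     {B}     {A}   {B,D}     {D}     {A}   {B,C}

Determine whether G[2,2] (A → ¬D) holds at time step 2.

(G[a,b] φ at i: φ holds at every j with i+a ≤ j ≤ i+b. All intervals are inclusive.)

Check (A → ¬D) at every j in [4,4]:
  j=4: antecedent true; consequent true → ✓
All positions satisfy it → formula holds.

Yes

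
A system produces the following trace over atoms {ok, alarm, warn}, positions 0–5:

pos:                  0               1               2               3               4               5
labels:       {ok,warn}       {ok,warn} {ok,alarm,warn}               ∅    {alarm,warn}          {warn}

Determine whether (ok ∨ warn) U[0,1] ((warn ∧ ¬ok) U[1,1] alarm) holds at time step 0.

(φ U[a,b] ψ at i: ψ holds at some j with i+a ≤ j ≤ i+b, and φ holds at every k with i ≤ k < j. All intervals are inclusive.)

Need some j in [0,1] with ((warn ∧ ¬ok) U[1,1] alarm), and (ok ∨ warn) at every k in [0,j-1].
  j=0: ((warn ∧ ¬ok) U[1,1] alarm) — fails.
  j=1: ((warn ∧ ¬ok) U[1,1] alarm) — fails.
No j in the window works → until fails.

Does not hold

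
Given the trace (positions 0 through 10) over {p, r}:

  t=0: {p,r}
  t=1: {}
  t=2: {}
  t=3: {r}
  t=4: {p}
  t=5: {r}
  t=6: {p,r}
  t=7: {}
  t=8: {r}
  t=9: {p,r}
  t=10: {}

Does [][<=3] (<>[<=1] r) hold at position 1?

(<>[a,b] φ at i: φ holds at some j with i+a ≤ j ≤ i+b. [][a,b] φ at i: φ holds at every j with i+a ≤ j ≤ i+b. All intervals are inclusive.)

Check <>[<=1] r at every j in [1,4]:
  j=1: fails (none in [1,2])
  j=2: holds (witness at 3)
  j=3: holds (witness at 3)
  j=4: holds (witness at 5)
Fails at j=1 → formula fails.

No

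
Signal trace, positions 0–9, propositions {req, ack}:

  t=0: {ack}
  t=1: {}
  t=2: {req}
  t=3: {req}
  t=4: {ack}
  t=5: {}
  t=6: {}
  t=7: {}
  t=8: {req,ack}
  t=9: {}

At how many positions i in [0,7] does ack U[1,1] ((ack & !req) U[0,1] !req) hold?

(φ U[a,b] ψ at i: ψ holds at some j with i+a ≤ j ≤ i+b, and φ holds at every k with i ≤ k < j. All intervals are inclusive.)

2

Evaluate at each i in [0,7]:
  i=0: ✓ (rhs at j=1; lhs holds on [0,0])
  i=1: ✗ (no rhs in [2,2])
  i=2: ✗ (no rhs in [3,3])
  i=3: ✗ (lhs fails at k=3 before rhs at j=4)
  i=4: ✓ (rhs at j=5; lhs holds on [4,4])
  i=5: ✗ (lhs fails at k=5 before rhs at j=6)
  i=6: ✗ (lhs fails at k=6 before rhs at j=7)
  i=7: ✗ (no rhs in [8,8])
Positions where it holds: {0, 4} → 2.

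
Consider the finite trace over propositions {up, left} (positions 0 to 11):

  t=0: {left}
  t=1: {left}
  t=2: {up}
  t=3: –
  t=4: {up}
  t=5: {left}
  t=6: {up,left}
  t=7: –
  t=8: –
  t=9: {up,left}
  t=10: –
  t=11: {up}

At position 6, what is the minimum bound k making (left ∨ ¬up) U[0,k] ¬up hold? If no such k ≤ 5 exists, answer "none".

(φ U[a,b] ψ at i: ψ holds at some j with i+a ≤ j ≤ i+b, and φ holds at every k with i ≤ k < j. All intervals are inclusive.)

Need earliest j ≥ 6 with ¬up, and (left ∨ ¬up) at every k in [6,j-1].
  j=6: rhs fails.
  j=7: rhs holds; lhs holds on [6,6]. k = 1.

1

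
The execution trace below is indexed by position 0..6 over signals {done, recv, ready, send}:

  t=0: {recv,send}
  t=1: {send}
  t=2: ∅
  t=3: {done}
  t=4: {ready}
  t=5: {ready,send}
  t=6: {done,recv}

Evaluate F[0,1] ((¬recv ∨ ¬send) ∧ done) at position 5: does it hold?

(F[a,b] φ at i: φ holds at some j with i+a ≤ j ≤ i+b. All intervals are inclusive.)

Check ((¬recv ∨ ¬send) ∧ done) at each j in [5,6]:
  j=5: false
  j=6: true
Found at j=6 → formula holds.

Yes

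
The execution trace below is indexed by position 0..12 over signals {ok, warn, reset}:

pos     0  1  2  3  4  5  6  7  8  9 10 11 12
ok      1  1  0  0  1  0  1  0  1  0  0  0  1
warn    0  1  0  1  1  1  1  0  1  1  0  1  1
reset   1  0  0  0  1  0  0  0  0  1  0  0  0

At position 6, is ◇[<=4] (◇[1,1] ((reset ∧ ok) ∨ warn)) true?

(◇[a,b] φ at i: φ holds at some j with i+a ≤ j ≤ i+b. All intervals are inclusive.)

Check ◇[1,1] ((reset ∧ ok) ∨ warn) at each j in [6,10]:
  j=6: fails (none in [7,7])
  j=7: holds (witness at 8)
  j=8: holds (witness at 9)
  j=9: fails (none in [10,10])
  j=10: holds (witness at 11)
Found at j=7 → formula holds.

Yes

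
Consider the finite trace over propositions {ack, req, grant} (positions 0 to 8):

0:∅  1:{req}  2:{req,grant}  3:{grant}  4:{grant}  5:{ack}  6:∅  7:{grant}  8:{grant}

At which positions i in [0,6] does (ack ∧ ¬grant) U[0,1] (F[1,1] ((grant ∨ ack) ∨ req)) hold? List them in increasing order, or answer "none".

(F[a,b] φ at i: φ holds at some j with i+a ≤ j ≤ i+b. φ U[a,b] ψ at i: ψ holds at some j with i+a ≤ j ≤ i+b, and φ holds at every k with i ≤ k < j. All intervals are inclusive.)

Evaluate at each i in [0,6]:
  i=0: ✓ (rhs at j=0)
  i=1: ✓ (rhs at j=1)
  i=2: ✓ (rhs at j=2)
  i=3: ✓ (rhs at j=3)
  i=4: ✓ (rhs at j=4)
  i=5: ✓ (rhs at j=6; lhs holds on [5,5])
  i=6: ✓ (rhs at j=6)

0, 1, 2, 3, 4, 5, 6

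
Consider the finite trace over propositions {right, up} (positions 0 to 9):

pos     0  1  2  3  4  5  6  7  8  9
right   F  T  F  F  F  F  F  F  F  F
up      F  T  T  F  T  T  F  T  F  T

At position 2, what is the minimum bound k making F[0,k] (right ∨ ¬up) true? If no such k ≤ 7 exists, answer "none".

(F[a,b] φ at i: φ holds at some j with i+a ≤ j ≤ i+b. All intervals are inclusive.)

1

Scan j = 2,3,… for (right ∨ ¬up):
  j=2: fails
  j=3: holds
First hit at j=3, so smallest k = 3-2 = 1.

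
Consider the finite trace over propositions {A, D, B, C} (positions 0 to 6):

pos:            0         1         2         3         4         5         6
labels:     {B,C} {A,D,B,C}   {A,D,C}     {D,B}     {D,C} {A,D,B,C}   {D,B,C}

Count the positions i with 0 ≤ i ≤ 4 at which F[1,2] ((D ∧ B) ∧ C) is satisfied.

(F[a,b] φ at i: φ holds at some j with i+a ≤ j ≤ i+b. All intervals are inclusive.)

3

Evaluate at each i in [0,4]:
  i=0: ✓ (witness j=1)
  i=1: ✗ (none in [2,3])
  i=2: ✗ (none in [3,4])
  i=3: ✓ (witness j=5)
  i=4: ✓ (witness j=5)
Positions where it holds: {0, 3, 4} → 3.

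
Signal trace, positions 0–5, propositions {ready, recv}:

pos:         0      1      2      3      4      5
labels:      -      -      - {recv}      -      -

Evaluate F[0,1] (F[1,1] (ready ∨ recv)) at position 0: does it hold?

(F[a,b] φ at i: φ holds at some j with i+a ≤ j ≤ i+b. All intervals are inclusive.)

Check F[1,1] (ready ∨ recv) at each j in [0,1]:
  j=0: fails (none in [1,1])
  j=1: fails (none in [2,2])
No position in the window satisfies it → formula fails.

No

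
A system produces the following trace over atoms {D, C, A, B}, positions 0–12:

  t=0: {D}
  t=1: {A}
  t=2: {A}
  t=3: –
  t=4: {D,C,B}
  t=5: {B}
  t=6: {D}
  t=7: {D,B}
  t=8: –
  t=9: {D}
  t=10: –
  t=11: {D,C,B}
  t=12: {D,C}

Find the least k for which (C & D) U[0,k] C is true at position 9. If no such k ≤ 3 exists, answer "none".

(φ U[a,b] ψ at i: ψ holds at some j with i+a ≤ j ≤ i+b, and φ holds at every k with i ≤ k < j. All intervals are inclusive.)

Need earliest j ≥ 9 with C, and (C & D) at every k in [9,j-1].
  j=9: rhs fails.
  j=10: rhs fails.
  j=11: rhs holds but lhs fails at k=9.
  j=12: rhs holds but lhs fails at k=9.
No witness within the range → none.

none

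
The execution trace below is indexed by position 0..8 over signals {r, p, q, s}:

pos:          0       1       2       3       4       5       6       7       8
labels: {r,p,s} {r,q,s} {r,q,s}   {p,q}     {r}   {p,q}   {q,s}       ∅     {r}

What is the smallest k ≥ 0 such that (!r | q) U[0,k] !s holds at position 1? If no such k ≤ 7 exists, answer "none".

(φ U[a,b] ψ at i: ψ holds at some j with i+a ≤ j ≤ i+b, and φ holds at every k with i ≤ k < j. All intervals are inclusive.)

2

Need earliest j ≥ 1 with !s, and (!r | q) at every k in [1,j-1].
  j=1: rhs fails.
  j=2: rhs fails.
  j=3: rhs holds; lhs holds on [1,2]. k = 2.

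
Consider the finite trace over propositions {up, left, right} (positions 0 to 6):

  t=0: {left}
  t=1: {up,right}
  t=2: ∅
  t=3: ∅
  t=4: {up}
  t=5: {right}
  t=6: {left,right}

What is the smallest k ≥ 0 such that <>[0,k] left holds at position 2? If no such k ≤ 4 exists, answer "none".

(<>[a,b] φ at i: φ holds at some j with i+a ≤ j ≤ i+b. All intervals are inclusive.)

Scan j = 2,3,… for left:
  j=2: fails
  j=3: fails
  j=4: fails
  j=5: fails
  j=6: holds
First hit at j=6, so smallest k = 6-2 = 4.

4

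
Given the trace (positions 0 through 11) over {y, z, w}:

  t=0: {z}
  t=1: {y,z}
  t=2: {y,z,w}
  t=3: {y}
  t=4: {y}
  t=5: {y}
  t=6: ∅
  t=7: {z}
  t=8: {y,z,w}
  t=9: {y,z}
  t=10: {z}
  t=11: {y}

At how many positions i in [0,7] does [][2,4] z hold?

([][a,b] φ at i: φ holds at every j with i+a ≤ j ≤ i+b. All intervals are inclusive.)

2

Evaluate at each i in [0,7]:
  i=0: ✗ (fails at j=3)
  i=1: ✗ (fails at j=3)
  i=2: ✗ (fails at j=4)
  i=3: ✗ (fails at j=5)
  i=4: ✗ (fails at j=6)
  i=5: ✓ (all of [7,9])
  i=6: ✓ (all of [8,10])
  i=7: ✗ (fails at j=11)
Positions where it holds: {5, 6} → 2.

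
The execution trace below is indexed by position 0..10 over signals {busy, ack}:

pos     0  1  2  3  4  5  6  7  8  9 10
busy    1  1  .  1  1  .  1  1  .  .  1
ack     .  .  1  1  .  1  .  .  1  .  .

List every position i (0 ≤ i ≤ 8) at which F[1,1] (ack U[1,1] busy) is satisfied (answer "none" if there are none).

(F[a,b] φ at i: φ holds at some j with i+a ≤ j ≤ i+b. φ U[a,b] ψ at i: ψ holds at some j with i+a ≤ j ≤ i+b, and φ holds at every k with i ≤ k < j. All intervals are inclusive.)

Evaluate at each i in [0,8]:
  i=0: ✗ (none in [1,1])
  i=1: ✓ (witness j=2)
  i=2: ✓ (witness j=3)
  i=3: ✗ (none in [4,4])
  i=4: ✓ (witness j=5)
  i=5: ✗ (none in [6,6])
  i=6: ✗ (none in [7,7])
  i=7: ✗ (none in [8,8])
  i=8: ✗ (none in [9,9])

1, 2, 4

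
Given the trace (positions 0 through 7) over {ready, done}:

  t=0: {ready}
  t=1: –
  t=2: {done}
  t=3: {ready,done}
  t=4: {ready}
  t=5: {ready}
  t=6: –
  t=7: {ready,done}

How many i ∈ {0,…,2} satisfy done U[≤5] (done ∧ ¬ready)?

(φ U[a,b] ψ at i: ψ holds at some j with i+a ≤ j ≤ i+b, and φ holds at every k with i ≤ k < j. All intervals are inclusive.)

1

Evaluate at each i in [0,2]:
  i=0: ✗ (lhs fails at k=0 before rhs at j=2)
  i=1: ✗ (lhs fails at k=1 before rhs at j=2)
  i=2: ✓ (rhs at j=2)
Positions where it holds: {2} → 1.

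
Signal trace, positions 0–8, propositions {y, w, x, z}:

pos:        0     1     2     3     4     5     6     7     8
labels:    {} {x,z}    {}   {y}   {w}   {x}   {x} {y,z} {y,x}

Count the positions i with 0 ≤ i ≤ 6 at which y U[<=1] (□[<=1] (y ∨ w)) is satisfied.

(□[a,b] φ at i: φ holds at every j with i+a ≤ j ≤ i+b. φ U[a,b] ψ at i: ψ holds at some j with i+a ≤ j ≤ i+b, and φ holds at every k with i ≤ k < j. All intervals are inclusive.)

1

Evaluate at each i in [0,6]:
  i=0: ✗ (no rhs in [0,1])
  i=1: ✗ (no rhs in [1,2])
  i=2: ✗ (lhs fails at k=2 before rhs at j=3)
  i=3: ✓ (rhs at j=3)
  i=4: ✗ (no rhs in [4,5])
  i=5: ✗ (no rhs in [5,6])
  i=6: ✗ (lhs fails at k=6 before rhs at j=7)
Positions where it holds: {3} → 1.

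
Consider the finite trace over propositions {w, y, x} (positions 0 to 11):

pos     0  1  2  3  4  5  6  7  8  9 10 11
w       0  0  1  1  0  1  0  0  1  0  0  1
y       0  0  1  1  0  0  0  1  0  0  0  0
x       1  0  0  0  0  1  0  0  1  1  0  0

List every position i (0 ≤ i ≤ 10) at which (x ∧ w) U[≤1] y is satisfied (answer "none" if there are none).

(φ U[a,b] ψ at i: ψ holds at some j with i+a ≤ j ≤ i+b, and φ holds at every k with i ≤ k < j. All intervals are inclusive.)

Evaluate at each i in [0,10]:
  i=0: ✗ (no rhs in [0,1])
  i=1: ✗ (lhs fails at k=1 before rhs at j=2)
  i=2: ✓ (rhs at j=2)
  i=3: ✓ (rhs at j=3)
  i=4: ✗ (no rhs in [4,5])
  i=5: ✗ (no rhs in [5,6])
  i=6: ✗ (lhs fails at k=6 before rhs at j=7)
  i=7: ✓ (rhs at j=7)
  i=8: ✗ (no rhs in [8,9])
  i=9: ✗ (no rhs in [9,10])
  i=10: ✗ (no rhs in [10,11])

2, 3, 7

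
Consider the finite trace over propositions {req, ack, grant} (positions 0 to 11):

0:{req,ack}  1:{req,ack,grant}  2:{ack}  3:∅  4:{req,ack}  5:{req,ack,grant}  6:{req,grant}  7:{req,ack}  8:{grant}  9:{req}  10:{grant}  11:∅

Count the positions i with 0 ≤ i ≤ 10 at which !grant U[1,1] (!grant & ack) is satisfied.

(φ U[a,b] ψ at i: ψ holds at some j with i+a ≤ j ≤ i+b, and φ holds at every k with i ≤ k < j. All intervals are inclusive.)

Evaluate at each i in [0,10]:
  i=0: ✗ (no rhs in [1,1])
  i=1: ✗ (lhs fails at k=1 before rhs at j=2)
  i=2: ✗ (no rhs in [3,3])
  i=3: ✓ (rhs at j=4; lhs holds on [3,3])
  i=4: ✗ (no rhs in [5,5])
  i=5: ✗ (no rhs in [6,6])
  i=6: ✗ (lhs fails at k=6 before rhs at j=7)
  i=7: ✗ (no rhs in [8,8])
  i=8: ✗ (no rhs in [9,9])
  i=9: ✗ (no rhs in [10,10])
  i=10: ✗ (no rhs in [11,11])
Positions where it holds: {3} → 1.

1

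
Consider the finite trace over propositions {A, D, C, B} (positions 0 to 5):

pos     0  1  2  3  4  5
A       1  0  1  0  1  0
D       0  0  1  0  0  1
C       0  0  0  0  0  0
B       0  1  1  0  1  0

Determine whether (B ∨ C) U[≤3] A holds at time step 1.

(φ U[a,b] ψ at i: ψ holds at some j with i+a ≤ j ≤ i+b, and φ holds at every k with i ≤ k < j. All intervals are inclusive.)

Holds

Need some j in [1,4] with A, and (B ∨ C) at every k in [1,j-1].
  j=1: A false.
  j=2: A holds; (B ∨ C) holds at every k in [1,1] → satisfied.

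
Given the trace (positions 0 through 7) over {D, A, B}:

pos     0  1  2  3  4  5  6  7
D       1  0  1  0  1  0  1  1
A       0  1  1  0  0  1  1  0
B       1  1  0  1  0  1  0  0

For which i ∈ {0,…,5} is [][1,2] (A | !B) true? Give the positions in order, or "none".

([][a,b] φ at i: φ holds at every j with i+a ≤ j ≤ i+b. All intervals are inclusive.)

0, 3, 4, 5

Evaluate at each i in [0,5]:
  i=0: ✓ (all of [1,2])
  i=1: ✗ (fails at j=3)
  i=2: ✗ (fails at j=3)
  i=3: ✓ (all of [4,5])
  i=4: ✓ (all of [5,6])
  i=5: ✓ (all of [6,7])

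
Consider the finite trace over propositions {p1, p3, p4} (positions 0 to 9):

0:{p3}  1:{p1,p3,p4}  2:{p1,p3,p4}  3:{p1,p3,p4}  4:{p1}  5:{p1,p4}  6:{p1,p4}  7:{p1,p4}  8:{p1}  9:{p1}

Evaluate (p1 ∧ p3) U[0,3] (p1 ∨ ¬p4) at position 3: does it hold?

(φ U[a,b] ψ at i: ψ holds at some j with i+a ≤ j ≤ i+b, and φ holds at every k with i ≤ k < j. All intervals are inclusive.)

Need some j in [3,6] with (p1 ∨ ¬p4), and (p1 ∧ p3) at every k in [3,j-1].
  j=3: (p1 ∨ ¬p4) holds; no prefix to check → satisfied.

Holds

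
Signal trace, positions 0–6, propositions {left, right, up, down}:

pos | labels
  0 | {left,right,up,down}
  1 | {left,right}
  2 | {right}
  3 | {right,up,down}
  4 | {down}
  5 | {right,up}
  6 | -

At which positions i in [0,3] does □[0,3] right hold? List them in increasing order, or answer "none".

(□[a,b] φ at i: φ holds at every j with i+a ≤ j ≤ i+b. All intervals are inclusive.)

0

Evaluate at each i in [0,3]:
  i=0: ✓ (all of [0,3])
  i=1: ✗ (fails at j=4)
  i=2: ✗ (fails at j=4)
  i=3: ✗ (fails at j=4)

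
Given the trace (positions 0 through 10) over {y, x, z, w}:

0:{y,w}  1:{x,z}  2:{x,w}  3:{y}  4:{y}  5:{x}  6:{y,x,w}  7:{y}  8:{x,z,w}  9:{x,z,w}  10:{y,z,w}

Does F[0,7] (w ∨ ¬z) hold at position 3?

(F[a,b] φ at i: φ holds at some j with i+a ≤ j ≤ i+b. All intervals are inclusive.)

Yes

Check (w ∨ ¬z) at each j in [3,10]:
  j=3: true
  j=4: true
  j=5: true
  j=6: true
  j=7: true
  j=8: true
  j=9: true
  j=10: true
Found at j=3 → formula holds.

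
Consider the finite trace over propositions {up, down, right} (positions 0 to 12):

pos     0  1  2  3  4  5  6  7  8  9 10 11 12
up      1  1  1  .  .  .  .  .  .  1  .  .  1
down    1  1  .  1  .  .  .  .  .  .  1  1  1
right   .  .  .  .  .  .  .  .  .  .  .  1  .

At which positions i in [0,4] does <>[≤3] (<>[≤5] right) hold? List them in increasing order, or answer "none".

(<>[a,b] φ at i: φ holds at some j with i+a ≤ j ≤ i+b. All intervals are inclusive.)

Evaluate at each i in [0,4]:
  i=0: ✗ (none in [0,3])
  i=1: ✗ (none in [1,4])
  i=2: ✗ (none in [2,5])
  i=3: ✓ (witness j=6)
  i=4: ✓ (witness j=6)

3, 4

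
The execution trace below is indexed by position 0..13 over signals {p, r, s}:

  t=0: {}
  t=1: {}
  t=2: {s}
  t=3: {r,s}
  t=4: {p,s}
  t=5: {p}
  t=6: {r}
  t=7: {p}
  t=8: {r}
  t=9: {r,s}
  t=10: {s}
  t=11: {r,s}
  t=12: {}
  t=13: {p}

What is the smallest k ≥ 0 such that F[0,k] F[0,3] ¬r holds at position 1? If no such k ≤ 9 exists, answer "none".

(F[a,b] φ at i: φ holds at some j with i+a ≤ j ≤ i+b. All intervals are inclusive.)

0

Scan j = 1,2,… for F[0,3] ¬r:
  j=1: holds
First hit at j=1, so smallest k = 1-1 = 0.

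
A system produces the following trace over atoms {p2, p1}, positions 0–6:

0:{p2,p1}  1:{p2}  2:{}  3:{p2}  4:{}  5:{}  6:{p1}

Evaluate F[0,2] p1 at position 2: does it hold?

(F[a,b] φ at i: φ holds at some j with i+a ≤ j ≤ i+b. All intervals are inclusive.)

Check p1 at each j in [2,4]:
  j=2: false
  j=3: false
  j=4: false
No position in the window satisfies it → formula fails.

No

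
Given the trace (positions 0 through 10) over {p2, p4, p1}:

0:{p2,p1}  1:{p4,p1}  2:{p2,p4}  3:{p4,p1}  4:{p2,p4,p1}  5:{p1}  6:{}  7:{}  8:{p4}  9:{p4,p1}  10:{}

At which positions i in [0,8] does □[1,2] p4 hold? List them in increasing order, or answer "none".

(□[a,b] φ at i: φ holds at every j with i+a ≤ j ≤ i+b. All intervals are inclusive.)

0, 1, 2, 7

Evaluate at each i in [0,8]:
  i=0: ✓ (all of [1,2])
  i=1: ✓ (all of [2,3])
  i=2: ✓ (all of [3,4])
  i=3: ✗ (fails at j=5)
  i=4: ✗ (fails at j=5)
  i=5: ✗ (fails at j=6)
  i=6: ✗ (fails at j=7)
  i=7: ✓ (all of [8,9])
  i=8: ✗ (fails at j=10)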